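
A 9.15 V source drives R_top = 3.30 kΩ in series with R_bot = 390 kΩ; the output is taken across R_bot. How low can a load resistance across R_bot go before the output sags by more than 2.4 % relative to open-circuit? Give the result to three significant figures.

R_L(min) ≈ 133 kΩ

Output resistance R_th = R_top‖R_bot = (3.30 × 390)/393.3 = 3.272 kΩ.
The fractional drop is R_th/(R_th + R_L); requiring this ≤ 0.0240 gives R_L ≥ R_th(1/0.0240 − 1) = 3.272 × 40.67 = 133 kΩ.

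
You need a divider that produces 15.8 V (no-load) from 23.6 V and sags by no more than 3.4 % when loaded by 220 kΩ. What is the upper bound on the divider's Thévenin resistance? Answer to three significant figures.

Loading drop = R_th/(R_th + R_L) ≤ 0.0340, so R_th ≤ R_L · ε/(1−ε) = 220 kΩ × 0.0340/0.9660 = 7.74 kΩ.

R_th ≤ 7.74 kΩ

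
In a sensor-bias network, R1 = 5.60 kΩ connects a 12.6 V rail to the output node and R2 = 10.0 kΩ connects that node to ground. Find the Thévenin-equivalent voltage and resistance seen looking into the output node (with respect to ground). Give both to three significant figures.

V_th = 8.08 V, R_th = 3.59 kΩ

V_th is the open-circuit tap voltage: 12.6 × 10.0/(5.60 + 10.0) = 8.08 V.
With the supply zeroed, R1 and R2 appear in parallel from the tap: R_th = R1‖R2 = (5.60 × 10.0)/15.60 = 3.59 kΩ.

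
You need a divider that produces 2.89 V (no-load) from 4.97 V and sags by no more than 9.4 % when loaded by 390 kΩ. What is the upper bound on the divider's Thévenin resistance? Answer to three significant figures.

Loading drop = R_th/(R_th + R_L) ≤ 0.0940, so R_th ≤ R_L · ε/(1−ε) = 390 kΩ × 0.0940/0.9060 = 40.5 kΩ.

R_th ≤ 40.5 kΩ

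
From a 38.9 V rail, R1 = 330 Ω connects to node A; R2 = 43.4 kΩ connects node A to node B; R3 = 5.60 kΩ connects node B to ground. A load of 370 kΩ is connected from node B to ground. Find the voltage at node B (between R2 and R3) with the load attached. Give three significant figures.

At node B, R3 is in parallel with the load: R3‖R_L = 5517 Ω.
Below node A the resistance is R2 + (R3‖R_L) = 48920 Ω, so V_A = 38.9 × 48920/49250 = 38.64 V.
Then V_B = V_A × (R3‖R_L)/(R2 + R3‖R_L) = 38.64 × 5517/48920 = 4.36 V.

V ≈ 4.36 V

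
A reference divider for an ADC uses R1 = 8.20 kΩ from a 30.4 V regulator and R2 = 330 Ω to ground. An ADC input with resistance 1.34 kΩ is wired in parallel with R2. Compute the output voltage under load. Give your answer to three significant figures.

V_out ≈ 0.951 V

The load sits in parallel with R2: R2‖R_L = (330 × 1340) / (330 + 1340) = 264.8 Ω.
V_out = 30.4 × 264.8 / (8200 + 264.8) = 30.4 × 264.8/8465 = 0.951 V.
(Unloaded it would have been 1.18 V.)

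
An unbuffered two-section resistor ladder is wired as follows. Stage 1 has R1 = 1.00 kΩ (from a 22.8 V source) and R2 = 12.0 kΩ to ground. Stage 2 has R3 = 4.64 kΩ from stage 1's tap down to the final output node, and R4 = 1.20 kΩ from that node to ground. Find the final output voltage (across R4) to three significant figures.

V_out ≈ 3.73 V

Stage 2 presents R3+R4 = 5.840 kΩ as a load on stage 1's tap.
Stage 1's lower leg becomes R2‖(R3+R4) = 3.928 kΩ, so V_mid = 22.8 × 3.928/4.928 = 18.17 V.
Stage 2 is itself unloaded: V_out = V_mid × R4/(R3+R4) = 18.17 × 1.20/5.840 = 3.73 V.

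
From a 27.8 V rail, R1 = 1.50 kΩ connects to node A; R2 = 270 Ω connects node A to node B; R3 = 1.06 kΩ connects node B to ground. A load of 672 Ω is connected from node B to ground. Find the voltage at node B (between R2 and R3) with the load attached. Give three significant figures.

V ≈ 5.24 V

At node B, R3 is in parallel with the load: R3‖R_L = 411.3 Ω.
Below node A the resistance is R2 + (R3‖R_L) = 681.3 Ω, so V_A = 27.8 × 681.3/2181 = 8.683 V.
Then V_B = V_A × (R3‖R_L)/(R2 + R3‖R_L) = 8.683 × 411.3/681.3 = 5.24 V.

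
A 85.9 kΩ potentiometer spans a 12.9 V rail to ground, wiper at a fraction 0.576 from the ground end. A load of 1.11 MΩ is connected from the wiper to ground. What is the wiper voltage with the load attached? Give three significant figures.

V ≈ 7.29 V

The wiper splits the pot into (1−α)R = 36.42 kΩ above and αR = 49.48 kΩ below.
Lower section ‖ load = 47.37 kΩ.
V_wiper = 12.9 × 47.37/(36.42 + 47.37) = 7.29 V.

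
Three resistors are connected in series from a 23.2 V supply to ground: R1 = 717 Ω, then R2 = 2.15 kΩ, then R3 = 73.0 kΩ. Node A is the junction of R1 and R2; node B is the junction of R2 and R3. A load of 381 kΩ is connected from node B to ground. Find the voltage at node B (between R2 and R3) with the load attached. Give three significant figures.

At node B, R3 is in parallel with the load: R3‖R_L = 61260 Ω.
Below node A the resistance is R2 + (R3‖R_L) = 63410 Ω, so V_A = 23.2 × 63410/64130 = 22.94 V.
Then V_B = V_A × (R3‖R_L)/(R2 + R3‖R_L) = 22.94 × 61260/63410 = 22.2 V.

V ≈ 22.2 V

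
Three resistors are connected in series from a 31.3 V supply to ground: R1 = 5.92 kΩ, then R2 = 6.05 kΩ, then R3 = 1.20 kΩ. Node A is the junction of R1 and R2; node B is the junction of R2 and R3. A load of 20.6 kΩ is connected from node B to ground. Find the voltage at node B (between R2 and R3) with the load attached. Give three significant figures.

V ≈ 2.71 V

At node B, R3 is in parallel with the load: R3‖R_L = 1.134 kΩ.
Below node A the resistance is R2 + (R3‖R_L) = 7.184 kΩ, so V_A = 31.3 × 7.184/13.10 = 17.16 V.
Then V_B = V_A × (R3‖R_L)/(R2 + R3‖R_L) = 17.16 × 1.134/7.184 = 2.71 V.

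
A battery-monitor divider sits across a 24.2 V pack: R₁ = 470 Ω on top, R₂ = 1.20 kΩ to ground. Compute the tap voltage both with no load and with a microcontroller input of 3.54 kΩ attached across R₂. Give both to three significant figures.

Open-circuit: V = 24.2 × 1200/(470 + 1200) = 17.4 V.
With the load, R₂ becomes R₂‖R_L = 896.2 Ω, so V = 24.2 × 896.2/1366 = 15.9 V.

Unloaded: 17.4 V; loaded: 15.9 V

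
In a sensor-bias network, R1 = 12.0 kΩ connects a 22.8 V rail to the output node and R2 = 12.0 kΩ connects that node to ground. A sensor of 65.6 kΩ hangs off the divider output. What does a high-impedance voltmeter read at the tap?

V_out ≈ 10.4 V

The load sits in parallel with R2: R2‖R_L = (12.0 × 65.6) / (12.0 + 65.6) = 10.14 kΩ.
V_out = 22.8 × 10.14 / (12.0 + 10.14) = 22.8 × 10.14/22.14 = 10.4 V.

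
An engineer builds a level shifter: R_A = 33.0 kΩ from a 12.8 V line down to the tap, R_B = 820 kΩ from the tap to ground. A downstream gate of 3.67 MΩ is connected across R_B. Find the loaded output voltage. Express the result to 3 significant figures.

The load sits in parallel with R_B: R_B‖R_L = (820 × 3670) / (820 + 3670) = 670.2 kΩ.
V_out = 12.8 × 670.2 / (33.0 + 670.2) = 12.8 × 670.2/703.2 = 12.2 V.
(Unloaded it would have been 12.3 V.)

V_out ≈ 12.2 V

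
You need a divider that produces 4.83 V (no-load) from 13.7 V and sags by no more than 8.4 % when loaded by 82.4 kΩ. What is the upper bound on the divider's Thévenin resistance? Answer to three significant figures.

R_th ≤ 7.56 kΩ

Loading drop = R_th/(R_th + R_L) ≤ 0.0840, so R_th ≤ R_L · ε/(1−ε) = 82.4 kΩ × 0.0840/0.9160 = 7.56 kΩ.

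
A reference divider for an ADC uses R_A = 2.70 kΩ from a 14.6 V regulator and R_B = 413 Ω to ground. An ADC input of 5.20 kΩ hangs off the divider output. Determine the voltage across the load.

V_out ≈ 1.81 V

The load sits in parallel with R_B: R_B‖R_L = (413 × 5200) / (413 + 5200) = 382.6 Ω.
V_out = 14.6 × 382.6 / (2700 + 382.6) = 14.6 × 382.6/3083 = 1.81 V.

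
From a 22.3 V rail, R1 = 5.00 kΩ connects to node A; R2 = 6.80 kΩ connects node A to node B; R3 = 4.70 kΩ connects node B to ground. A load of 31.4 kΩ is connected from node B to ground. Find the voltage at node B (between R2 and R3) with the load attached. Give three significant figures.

At node B, R3 is in parallel with the load: R3‖R_L = 4.088 kΩ.
Below node A the resistance is R2 + (R3‖R_L) = 10.89 kΩ, so V_A = 22.3 × 10.89/15.89 = 15.28 V.
Then V_B = V_A × (R3‖R_L)/(R2 + R3‖R_L) = 15.28 × 4.088/10.89 = 5.74 V.

V ≈ 5.74 V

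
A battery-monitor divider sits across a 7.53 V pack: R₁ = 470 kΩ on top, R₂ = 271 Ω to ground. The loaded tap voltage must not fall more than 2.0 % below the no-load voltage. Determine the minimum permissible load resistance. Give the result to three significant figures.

Output resistance R_th = R₁‖R₂ = (470000 × 271)/470300 = 270.8 Ω.
The fractional drop is R_th/(R_th + R_L); requiring this ≤ 0.0200 gives R_L ≥ R_th(1/0.0200 − 1) = 270.8 × 49.00 = 13.3 kΩ.

R_L(min) ≈ 13.3 kΩ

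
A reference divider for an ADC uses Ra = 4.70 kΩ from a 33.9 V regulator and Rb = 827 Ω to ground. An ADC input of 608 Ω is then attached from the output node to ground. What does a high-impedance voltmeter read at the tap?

V_out ≈ 2.35 V

The load sits in parallel with Rb: Rb‖R_L = (827 × 608) / (827 + 608) = 350.4 Ω.
V_out = 33.9 × 350.4 / (4700 + 350.4) = 33.9 × 350.4/5050 = 2.35 V.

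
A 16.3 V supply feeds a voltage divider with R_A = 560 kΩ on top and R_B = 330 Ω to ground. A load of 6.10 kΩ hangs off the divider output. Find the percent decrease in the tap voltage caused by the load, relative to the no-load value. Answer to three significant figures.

5.13 %

The divider's output (Thévenin) resistance is R_A‖R_B = 329.8 Ω.
Fractional drop under load = R_th/(R_th + R_L) = 329.8 / (329.8 + 6100) = 0.05129.
So the output falls by 5.13 %.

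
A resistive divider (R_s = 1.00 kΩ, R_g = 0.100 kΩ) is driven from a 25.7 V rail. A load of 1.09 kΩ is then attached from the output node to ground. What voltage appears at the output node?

The load sits in parallel with R_g: R_g‖R_L = (100 × 1090) / (100 + 1090) = 91.60 Ω.
V_out = 25.7 × 91.60 / (1000 + 91.60) = 25.7 × 91.60/1092 = 2.16 V.

V_out ≈ 2.16 V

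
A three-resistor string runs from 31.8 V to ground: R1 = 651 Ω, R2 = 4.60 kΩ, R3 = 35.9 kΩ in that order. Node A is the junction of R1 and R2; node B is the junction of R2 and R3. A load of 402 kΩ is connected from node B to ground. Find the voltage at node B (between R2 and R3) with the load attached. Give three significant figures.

V ≈ 27.4 V

At node B, R3 is in parallel with the load: R3‖R_L = 32960 Ω.
Below node A the resistance is R2 + (R3‖R_L) = 37560 Ω, so V_A = 31.8 × 37560/38210 = 31.26 V.
Then V_B = V_A × (R3‖R_L)/(R2 + R3‖R_L) = 31.26 × 32960/37560 = 27.4 V.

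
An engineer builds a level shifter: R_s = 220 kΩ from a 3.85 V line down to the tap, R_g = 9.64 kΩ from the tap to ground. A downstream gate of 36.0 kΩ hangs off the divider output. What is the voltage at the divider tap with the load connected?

V_out ≈ 0.129 V

The load sits in parallel with R_g: R_g‖R_L = (9.64 × 36.0) / (9.64 + 36.0) = 7.604 kΩ.
V_out = 3.85 × 7.604 / (220 + 7.604) = 3.85 × 7.604/227.6 = 0.129 V.
(Unloaded it would have been 0.162 V.)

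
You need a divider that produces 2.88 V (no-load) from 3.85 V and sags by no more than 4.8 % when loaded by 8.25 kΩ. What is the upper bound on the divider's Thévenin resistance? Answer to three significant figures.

Loading drop = R_th/(R_th + R_L) ≤ 0.0480, so R_th ≤ R_L · ε/(1−ε) = 8.25 kΩ × 0.0480/0.9520 = 416 Ω.
(Any R1, R2 with R2/(R1+R2) = 0.748 and R1‖R2 ≤ 416 Ω will meet the spec.)

R_th ≤ 416 Ω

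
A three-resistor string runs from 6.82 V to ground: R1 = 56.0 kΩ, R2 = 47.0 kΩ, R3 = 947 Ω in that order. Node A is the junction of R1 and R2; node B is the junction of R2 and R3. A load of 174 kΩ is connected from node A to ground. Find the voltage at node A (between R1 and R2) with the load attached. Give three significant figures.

Below node A the series string R2+R3 = 47950 Ω sits in parallel with the 174000 Ω load: 37590 Ω.
V_A = 6.82 × 37590/(56000 + 37590) = 2.74 V.

V ≈ 2.74 V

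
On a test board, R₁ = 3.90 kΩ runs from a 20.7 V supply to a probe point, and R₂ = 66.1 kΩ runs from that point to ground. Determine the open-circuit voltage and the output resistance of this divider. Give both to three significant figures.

V_th is the open-circuit tap voltage: 20.7 × 66.1/(3.90 + 66.1) = 19.5 V.
With the supply zeroed, R₁ and R₂ appear in parallel from the tap: R_th = R₁‖R₂ = (3.90 × 66.1)/70.00 = 3.68 kΩ.

V_th = 19.5 V, R_th = 3.68 kΩ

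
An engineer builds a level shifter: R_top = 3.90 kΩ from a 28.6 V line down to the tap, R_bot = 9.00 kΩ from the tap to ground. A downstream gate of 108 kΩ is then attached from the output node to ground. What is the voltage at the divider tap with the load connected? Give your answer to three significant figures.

V_out ≈ 19.5 V

The load sits in parallel with R_bot: R_bot‖R_L = (9.00 × 108) / (9.00 + 108) = 8.308 kΩ.
V_out = 28.6 × 8.308 / (3.90 + 8.308) = 28.6 × 8.308/12.21 = 19.5 V.
(Unloaded it would have been 20.0 V.)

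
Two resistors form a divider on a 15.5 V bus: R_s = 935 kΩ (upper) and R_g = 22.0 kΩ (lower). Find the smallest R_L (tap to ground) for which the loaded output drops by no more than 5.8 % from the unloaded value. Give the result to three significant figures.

Output resistance R_th = R_s‖R_g = (935 × 22.0)/957.0 = 21.49 kΩ.
The fractional drop is R_th/(R_th + R_L); requiring this ≤ 0.0580 gives R_L ≥ R_th(1/0.0580 − 1) = 21.49 × 16.24 = 349 kΩ.

R_L(min) ≈ 349 kΩ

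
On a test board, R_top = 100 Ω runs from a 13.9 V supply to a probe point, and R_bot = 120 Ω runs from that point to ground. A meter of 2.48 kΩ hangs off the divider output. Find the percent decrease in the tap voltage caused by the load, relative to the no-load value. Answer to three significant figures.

The divider's output (Thévenin) resistance is R_top‖R_bot = 54.55 Ω.
Fractional drop under load = R_th/(R_th + R_L) = 54.55 / (54.55 + 2480) = 0.02152.
So the output falls by 2.15 %.

2.15 %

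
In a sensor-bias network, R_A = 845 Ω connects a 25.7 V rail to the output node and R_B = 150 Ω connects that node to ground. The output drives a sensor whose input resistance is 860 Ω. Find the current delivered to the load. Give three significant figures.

I_L ≈ 3.92 mA

R_B‖R_L = 127.7 Ω; V_out = 25.7 × 127.7/972.7 = 3.375 V.
I_L = V_out / R_L = 3.375 / 860 Ω = 3.92 mA.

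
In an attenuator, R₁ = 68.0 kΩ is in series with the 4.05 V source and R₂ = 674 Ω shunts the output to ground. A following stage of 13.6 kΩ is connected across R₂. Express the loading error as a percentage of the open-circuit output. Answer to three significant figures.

4.68 %

The divider's output (Thévenin) resistance is R₁‖R₂ = 667.4 Ω.
Fractional drop under load = R_th/(R_th + R_L) = 667.4 / (667.4 + 13600) = 0.04678.
So the output falls by 4.68 %.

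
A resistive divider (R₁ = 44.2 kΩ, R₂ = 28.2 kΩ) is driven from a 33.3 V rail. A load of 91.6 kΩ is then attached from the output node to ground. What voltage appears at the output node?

V_out ≈ 10.9 V

The load sits in parallel with R₂: R₂‖R_L = (28.2 × 91.6) / (28.2 + 91.6) = 21.56 kΩ.
V_out = 33.3 × 21.56 / (44.2 + 21.56) = 33.3 × 21.56/65.76 = 10.9 V.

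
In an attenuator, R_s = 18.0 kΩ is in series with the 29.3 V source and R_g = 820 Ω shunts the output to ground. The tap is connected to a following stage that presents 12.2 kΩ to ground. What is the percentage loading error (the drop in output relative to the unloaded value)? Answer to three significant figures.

6.04 %

The divider's output (Thévenin) resistance is R_s‖R_g = 784.3 Ω.
Fractional drop under load = R_th/(R_th + R_L) = 784.3 / (784.3 + 12200) = 0.06040.
So the output falls by 6.04 %.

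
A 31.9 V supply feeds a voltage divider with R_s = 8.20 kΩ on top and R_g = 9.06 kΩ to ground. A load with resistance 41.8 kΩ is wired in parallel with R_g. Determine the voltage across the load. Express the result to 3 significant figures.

The load sits in parallel with R_g: R_g‖R_L = (9.06 × 41.8) / (9.06 + 41.8) = 7.446 kΩ.
V_out = 31.9 × 7.446 / (8.20 + 7.446) = 31.9 × 7.446/15.65 = 15.2 V.

V_out ≈ 15.2 V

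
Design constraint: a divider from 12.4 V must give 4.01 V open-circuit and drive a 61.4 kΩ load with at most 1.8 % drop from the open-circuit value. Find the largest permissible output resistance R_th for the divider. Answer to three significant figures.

R_th ≤ 1.13 kΩ

Loading drop = R_th/(R_th + R_L) ≤ 0.0180, so R_th ≤ R_L · ε/(1−ε) = 61.4 kΩ × 0.0180/0.9820 = 1.13 kΩ.
(Any R1, R2 with R2/(R1+R2) = 0.323 and R1‖R2 ≤ 1.13 kΩ will meet the spec.)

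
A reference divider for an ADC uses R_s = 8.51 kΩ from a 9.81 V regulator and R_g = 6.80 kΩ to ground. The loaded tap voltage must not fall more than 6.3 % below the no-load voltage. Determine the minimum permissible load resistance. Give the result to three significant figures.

R_L(min) ≈ 56.2 kΩ

Output resistance R_th = R_s‖R_g = (8.51 × 6.80)/15.31 = 3.780 kΩ.
The fractional drop is R_th/(R_th + R_L); requiring this ≤ 0.0630 gives R_L ≥ R_th(1/0.0630 − 1) = 3.780 × 14.87 = 56.2 kΩ.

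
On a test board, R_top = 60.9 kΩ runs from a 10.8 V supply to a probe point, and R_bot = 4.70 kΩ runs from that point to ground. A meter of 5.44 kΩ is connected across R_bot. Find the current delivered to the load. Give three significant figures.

I_L ≈ 0.0789 mA

R_bot‖R_L = 2.521 kΩ; V_out = 10.8 × 2.521/63.42 = 0.4294 V.
I_L = V_out / R_L = 0.4294 / 5.44 kΩ = 0.0789 mA.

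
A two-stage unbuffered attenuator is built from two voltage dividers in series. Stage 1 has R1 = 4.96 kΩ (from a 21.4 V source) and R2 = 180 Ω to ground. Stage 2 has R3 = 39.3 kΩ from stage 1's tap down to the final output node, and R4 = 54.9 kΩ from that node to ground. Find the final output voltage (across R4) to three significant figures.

Stage 2 presents R3+R4 = 94200 Ω as a load on stage 1's tap.
Stage 1's lower leg becomes R2‖(R3+R4) = 179.7 Ω, so V_mid = 21.4 × 179.7/5140 = 0.7480 V.
Stage 2 is itself unloaded: V_out = V_mid × R4/(R3+R4) = 0.7480 × 54900/94200 = 0.436 V.

V_out ≈ 0.436 V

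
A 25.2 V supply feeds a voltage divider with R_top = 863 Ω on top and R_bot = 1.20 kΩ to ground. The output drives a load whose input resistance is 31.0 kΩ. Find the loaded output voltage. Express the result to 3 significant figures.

The load sits in parallel with R_bot: R_bot‖R_L = (1200 × 31000) / (1200 + 31000) = 1155 Ω.
V_out = 25.2 × 1155 / (863 + 1155) = 25.2 × 1155/2018 = 14.4 V.

V_out ≈ 14.4 V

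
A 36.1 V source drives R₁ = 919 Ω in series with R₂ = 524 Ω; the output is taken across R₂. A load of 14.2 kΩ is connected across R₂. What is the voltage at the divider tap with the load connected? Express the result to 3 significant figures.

The load sits in parallel with R₂: R₂‖R_L = (524 × 14200) / (524 + 14200) = 505.4 Ω.
V_out = 36.1 × 505.4 / (919 + 505.4) = 36.1 × 505.4/1424 = 12.8 V.
(Unloaded it would have been 13.1 V.)

V_out ≈ 12.8 V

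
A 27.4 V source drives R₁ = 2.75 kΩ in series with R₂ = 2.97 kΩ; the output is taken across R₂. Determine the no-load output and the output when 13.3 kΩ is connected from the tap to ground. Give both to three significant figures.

Unloaded: 14.2 V; loaded: 12.8 V

Open-circuit: V = 27.4 × 2.97/(2.75 + 2.97) = 14.2 V.
With the load, R₂ becomes R₂‖R_L = 2.428 kΩ, so V = 27.4 × 2.428/5.178 = 12.8 V.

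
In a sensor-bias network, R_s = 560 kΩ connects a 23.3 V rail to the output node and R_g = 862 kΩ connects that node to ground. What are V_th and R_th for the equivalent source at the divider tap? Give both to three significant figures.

V_th = 14.1 V, R_th = 339 kΩ

V_th is the open-circuit tap voltage: 23.3 × 862/(560 + 862) = 14.1 V.
With the supply zeroed, R_s and R_g appear in parallel from the tap: R_th = R_s‖R_g = (560 × 862)/1422 = 339 kΩ.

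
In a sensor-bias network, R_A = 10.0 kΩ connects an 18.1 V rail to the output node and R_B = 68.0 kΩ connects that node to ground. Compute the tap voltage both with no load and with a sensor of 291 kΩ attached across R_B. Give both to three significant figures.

Unloaded: 15.8 V; loaded: 15.3 V

Open-circuit: V = 18.1 × 68.0/(10.0 + 68.0) = 15.8 V.
With the load, R_B becomes R_B‖R_L = 55.12 kΩ, so V = 18.1 × 55.12/65.12 = 15.3 V.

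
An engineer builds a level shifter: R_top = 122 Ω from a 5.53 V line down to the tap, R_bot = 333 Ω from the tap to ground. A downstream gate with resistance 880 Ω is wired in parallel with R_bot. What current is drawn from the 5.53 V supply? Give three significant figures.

I ≈ 15.2 mA

R_bot‖R_L = 241.6 Ω, so the source sees R_top + R_bot‖R_L = 363.6 Ω.
I = 5.53 V / 363.6 Ω = 15.2 mA.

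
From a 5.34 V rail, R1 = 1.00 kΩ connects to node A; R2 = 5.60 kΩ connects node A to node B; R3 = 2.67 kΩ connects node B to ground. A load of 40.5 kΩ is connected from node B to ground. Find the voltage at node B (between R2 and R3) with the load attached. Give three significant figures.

At node B, R3 is in parallel with the load: R3‖R_L = 2.505 kΩ.
Below node A the resistance is R2 + (R3‖R_L) = 8.105 kΩ, so V_A = 5.34 × 8.105/9.105 = 4.754 V.
Then V_B = V_A × (R3‖R_L)/(R2 + R3‖R_L) = 4.754 × 2.505/8.105 = 1.47 V.

V ≈ 1.47 V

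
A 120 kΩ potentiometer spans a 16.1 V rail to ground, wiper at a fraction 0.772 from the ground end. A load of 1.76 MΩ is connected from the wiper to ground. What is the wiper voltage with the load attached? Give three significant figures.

The wiper splits the pot into (1−α)R = 27.36 kΩ above and αR = 92.64 kΩ below.
Lower section ‖ load = 88.01 kΩ.
V_wiper = 16.1 × 88.01/(27.36 + 88.01) = 12.3 V.

V ≈ 12.3 V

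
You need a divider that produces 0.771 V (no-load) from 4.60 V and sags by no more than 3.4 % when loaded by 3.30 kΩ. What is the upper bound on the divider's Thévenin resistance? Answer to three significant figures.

R_th ≤ 116 Ω

Loading drop = R_th/(R_th + R_L) ≤ 0.0340, so R_th ≤ R_L · ε/(1−ε) = 3.30 kΩ × 0.0340/0.9660 = 116 Ω.
(Any R1, R2 with R2/(R1+R2) = 0.168 and R1‖R2 ≤ 116 Ω will meet the spec.)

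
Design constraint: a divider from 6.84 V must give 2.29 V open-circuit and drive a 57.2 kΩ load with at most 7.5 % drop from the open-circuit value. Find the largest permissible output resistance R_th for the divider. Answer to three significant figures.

Loading drop = R_th/(R_th + R_L) ≤ 0.0750, so R_th ≤ R_L · ε/(1−ε) = 57.2 kΩ × 0.0750/0.9250 = 4.64 kΩ.

R_th ≤ 4.64 kΩ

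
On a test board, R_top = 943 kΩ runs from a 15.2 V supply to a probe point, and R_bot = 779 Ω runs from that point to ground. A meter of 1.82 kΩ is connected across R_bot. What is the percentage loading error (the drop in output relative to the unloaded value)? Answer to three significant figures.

The divider's output (Thévenin) resistance is R_top‖R_bot = 778.4 Ω.
Fractional drop under load = R_th/(R_th + R_L) = 778.4 / (778.4 + 1820) = 0.2996.
So the output falls by 30.0 %.

30.0 %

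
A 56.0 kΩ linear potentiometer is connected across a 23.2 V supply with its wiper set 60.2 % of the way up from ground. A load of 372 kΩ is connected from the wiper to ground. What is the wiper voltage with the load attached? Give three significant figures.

The wiper splits the pot into (1−α)R = 22.29 kΩ above and αR = 33.71 kΩ below.
Lower section ‖ load = 30.91 kΩ.
V_wiper = 23.2 × 30.91/(22.29 + 30.91) = 13.5 V.

V ≈ 13.5 V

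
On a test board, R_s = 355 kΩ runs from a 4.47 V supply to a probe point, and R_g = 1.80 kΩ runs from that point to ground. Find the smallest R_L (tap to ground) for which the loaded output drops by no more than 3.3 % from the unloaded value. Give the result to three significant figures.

R_L(min) ≈ 52.5 kΩ

Output resistance R_th = R_s‖R_g = (355 × 1.80)/356.8 = 1.791 kΩ.
The fractional drop is R_th/(R_th + R_L); requiring this ≤ 0.0330 gives R_L ≥ R_th(1/0.0330 − 1) = 1.791 × 29.30 = 52.5 kΩ.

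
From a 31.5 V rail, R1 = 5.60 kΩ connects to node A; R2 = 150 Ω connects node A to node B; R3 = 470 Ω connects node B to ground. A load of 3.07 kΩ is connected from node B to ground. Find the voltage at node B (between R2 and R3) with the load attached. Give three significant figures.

At node B, R3 is in parallel with the load: R3‖R_L = 407.6 Ω.
Below node A the resistance is R2 + (R3‖R_L) = 557.6 Ω, so V_A = 31.5 × 557.6/6158 = 2.852 V.
Then V_B = V_A × (R3‖R_L)/(R2 + R3‖R_L) = 2.852 × 407.6/557.6 = 2.09 V.

V ≈ 2.09 V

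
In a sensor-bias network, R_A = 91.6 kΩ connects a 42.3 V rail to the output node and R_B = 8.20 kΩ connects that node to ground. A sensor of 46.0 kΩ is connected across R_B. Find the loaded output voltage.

V_out ≈ 2.99 V

The load sits in parallel with R_B: R_B‖R_L = (8.20 × 46.0) / (8.20 + 46.0) = 6.959 kΩ.
V_out = 42.3 × 6.959 / (91.6 + 6.959) = 42.3 × 6.959/98.56 = 2.99 V.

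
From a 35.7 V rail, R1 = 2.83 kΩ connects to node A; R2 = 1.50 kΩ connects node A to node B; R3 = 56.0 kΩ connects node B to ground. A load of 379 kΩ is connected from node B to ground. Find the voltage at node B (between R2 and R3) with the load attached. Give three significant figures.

V ≈ 32.8 V

At node B, R3 is in parallel with the load: R3‖R_L = 48.79 kΩ.
Below node A the resistance is R2 + (R3‖R_L) = 50.29 kΩ, so V_A = 35.7 × 50.29/53.12 = 33.80 V.
Then V_B = V_A × (R3‖R_L)/(R2 + R3‖R_L) = 33.80 × 48.79/50.29 = 32.8 V.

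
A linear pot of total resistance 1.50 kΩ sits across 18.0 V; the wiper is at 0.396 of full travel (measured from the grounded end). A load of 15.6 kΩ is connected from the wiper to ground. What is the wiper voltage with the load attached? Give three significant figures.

The wiper splits the pot into (1−α)R = 906.0 Ω above and αR = 594.0 Ω below.
Lower section ‖ load = 572.2 Ω.
V_wiper = 18.0 × 572.2/(906.0 + 572.2) = 6.97 V.

V ≈ 6.97 V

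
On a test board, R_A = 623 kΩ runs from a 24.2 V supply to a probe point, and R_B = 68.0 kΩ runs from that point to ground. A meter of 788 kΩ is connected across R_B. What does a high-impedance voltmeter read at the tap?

The load sits in parallel with R_B: R_B‖R_L = (68.0 × 788) / (68.0 + 788) = 62.60 kΩ.
V_out = 24.2 × 62.60 / (623 + 62.60) = 24.2 × 62.60/685.6 = 2.21 V.

V_out ≈ 2.21 V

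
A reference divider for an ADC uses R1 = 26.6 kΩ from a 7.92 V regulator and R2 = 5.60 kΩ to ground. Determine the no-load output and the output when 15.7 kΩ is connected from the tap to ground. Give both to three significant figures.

Unloaded: 1.38 V; loaded: 1.06 V

Open-circuit: V = 7.92 × 5.60/(26.6 + 5.60) = 1.38 V.
With the load, R2 becomes R2‖R_L = 4.128 kΩ, so V = 7.92 × 4.128/30.73 = 1.06 V.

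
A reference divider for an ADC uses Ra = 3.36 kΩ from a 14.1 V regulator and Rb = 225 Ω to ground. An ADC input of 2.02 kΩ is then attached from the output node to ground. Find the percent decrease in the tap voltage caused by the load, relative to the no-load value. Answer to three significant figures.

The divider's output (Thévenin) resistance is Ra‖Rb = 210.9 Ω.
Fractional drop under load = R_th/(R_th + R_L) = 210.9 / (210.9 + 2020) = 0.09453.
So the output falls by 9.45 %.

9.45 %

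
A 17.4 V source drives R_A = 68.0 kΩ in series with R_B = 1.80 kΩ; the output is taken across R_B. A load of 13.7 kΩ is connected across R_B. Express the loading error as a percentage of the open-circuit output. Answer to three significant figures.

The divider's output (Thévenin) resistance is R_A‖R_B = 1.754 kΩ.
Fractional drop under load = R_th/(R_th + R_L) = 1.754 / (1.754 + 13.7) = 0.1135.
So the output falls by 11.3 %.

11.3 %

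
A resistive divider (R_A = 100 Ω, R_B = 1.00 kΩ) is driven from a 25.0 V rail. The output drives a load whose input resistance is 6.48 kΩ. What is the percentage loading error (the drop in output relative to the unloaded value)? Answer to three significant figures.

The divider's output (Thévenin) resistance is R_A‖R_B = 90.91 Ω.
Fractional drop under load = R_th/(R_th + R_L) = 90.91 / (90.91 + 6480) = 0.01384.
So the output falls by 1.38 %.

1.38 %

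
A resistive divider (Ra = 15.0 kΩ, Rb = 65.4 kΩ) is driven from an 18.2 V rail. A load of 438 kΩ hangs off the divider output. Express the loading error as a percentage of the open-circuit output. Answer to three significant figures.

The divider's output (Thévenin) resistance is Ra‖Rb = 12.20 kΩ.
Fractional drop under load = R_th/(R_th + R_L) = 12.20 / (12.20 + 438) = 0.02710.
So the output falls by 2.71 %.

2.71 %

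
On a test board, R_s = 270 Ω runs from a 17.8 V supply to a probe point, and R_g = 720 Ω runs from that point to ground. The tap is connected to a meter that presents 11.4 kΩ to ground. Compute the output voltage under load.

The load sits in parallel with R_g: R_g‖R_L = (720 × 11400) / (720 + 11400) = 677.2 Ω.
V_out = 17.8 × 677.2 / (270 + 677.2) = 17.8 × 677.2/947.2 = 12.7 V.
(Unloaded it would have been 12.9 V.)

V_out ≈ 12.7 V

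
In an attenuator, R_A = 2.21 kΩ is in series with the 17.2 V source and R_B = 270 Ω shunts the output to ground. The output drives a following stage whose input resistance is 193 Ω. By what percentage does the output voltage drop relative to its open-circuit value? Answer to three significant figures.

55.5 %

The divider's output (Thévenin) resistance is R_A‖R_B = 240.6 Ω.
Fractional drop under load = R_th/(R_th + R_L) = 240.6 / (240.6 + 193) = 0.5549.
So the output falls by 55.5 %.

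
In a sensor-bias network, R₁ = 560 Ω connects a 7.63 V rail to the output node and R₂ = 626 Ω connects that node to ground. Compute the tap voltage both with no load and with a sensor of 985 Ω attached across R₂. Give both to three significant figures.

Unloaded: 4.03 V; loaded: 3.10 V

Open-circuit: V = 7.63 × 626/(560 + 626) = 4.03 V.
With the load, R₂ becomes R₂‖R_L = 382.7 Ω, so V = 7.63 × 382.7/942.7 = 3.10 V.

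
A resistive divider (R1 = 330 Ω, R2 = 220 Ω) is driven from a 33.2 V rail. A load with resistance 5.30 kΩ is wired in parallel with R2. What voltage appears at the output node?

The load sits in parallel with R2: R2‖R_L = (220 × 5300) / (220 + 5300) = 211.2 Ω.
V_out = 33.2 × 211.2 / (330 + 211.2) = 33.2 × 211.2/541.2 = 13.0 V.

V_out ≈ 13.0 V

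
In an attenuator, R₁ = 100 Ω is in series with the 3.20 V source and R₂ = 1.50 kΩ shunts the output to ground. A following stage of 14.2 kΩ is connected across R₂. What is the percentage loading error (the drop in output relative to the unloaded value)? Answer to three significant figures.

The divider's output (Thévenin) resistance is R₁‖R₂ = 93.75 Ω.
Fractional drop under load = R_th/(R_th + R_L) = 93.75 / (93.75 + 14200) = 0.006559.
So the output falls by 0.656 %.

0.656 %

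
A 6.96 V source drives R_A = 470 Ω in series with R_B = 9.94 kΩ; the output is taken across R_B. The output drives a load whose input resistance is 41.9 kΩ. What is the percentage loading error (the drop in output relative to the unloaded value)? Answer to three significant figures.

The divider's output (Thévenin) resistance is R_A‖R_B = 448.8 Ω.
Fractional drop under load = R_th/(R_th + R_L) = 448.8 / (448.8 + 41900) = 0.01060.
So the output falls by 1.06 %.

1.06 %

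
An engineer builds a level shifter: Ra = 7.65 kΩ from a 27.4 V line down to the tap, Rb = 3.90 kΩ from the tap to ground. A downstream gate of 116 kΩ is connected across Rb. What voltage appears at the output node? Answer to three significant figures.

V_out ≈ 9.05 V

The load sits in parallel with Rb: Rb‖R_L = (3.90 × 116) / (3.90 + 116) = 3.773 kΩ.
V_out = 27.4 × 3.773 / (7.65 + 3.773) = 27.4 × 3.773/11.42 = 9.05 V.
(Unloaded it would have been 9.25 V.)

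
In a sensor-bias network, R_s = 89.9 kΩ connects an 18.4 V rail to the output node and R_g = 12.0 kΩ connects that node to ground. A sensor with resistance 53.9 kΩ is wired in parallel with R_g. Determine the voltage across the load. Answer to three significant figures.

V_out ≈ 1.81 V

The load sits in parallel with R_g: R_g‖R_L = (12.0 × 53.9) / (12.0 + 53.9) = 9.815 kΩ.
V_out = 18.4 × 9.815 / (89.9 + 9.815) = 18.4 × 9.815/99.71 = 1.81 V.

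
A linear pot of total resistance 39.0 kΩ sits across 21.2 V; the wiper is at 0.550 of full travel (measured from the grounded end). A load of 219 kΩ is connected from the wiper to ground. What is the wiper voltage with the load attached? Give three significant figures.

The wiper splits the pot into (1−α)R = 17.55 kΩ above and αR = 21.45 kΩ below.
Lower section ‖ load = 19.54 kΩ.
V_wiper = 21.2 × 19.54/(17.55 + 19.54) = 11.2 V.

V ≈ 11.2 V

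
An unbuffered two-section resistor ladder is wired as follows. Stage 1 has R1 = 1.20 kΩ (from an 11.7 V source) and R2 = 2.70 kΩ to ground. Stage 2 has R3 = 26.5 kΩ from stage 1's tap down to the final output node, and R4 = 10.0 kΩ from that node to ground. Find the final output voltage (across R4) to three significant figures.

Stage 2 presents R3+R4 = 36.50 kΩ as a load on stage 1's tap.
Stage 1's lower leg becomes R2‖(R3+R4) = 2.514 kΩ, so V_mid = 11.7 × 2.514/3.714 = 7.920 V.
Stage 2 is itself unloaded: V_out = V_mid × R4/(R3+R4) = 7.920 × 10.0/36.50 = 2.17 V.

V_out ≈ 2.17 V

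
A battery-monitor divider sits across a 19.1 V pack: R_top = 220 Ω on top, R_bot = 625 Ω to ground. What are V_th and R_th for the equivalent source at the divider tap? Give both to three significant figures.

V_th = 14.1 V, R_th = 163 Ω

V_th is the open-circuit tap voltage: 19.1 × 625/(220 + 625) = 14.1 V.
With the supply zeroed, R_top and R_bot appear in parallel from the tap: R_th = R_top‖R_bot = (220 × 625)/845.0 = 163 Ω.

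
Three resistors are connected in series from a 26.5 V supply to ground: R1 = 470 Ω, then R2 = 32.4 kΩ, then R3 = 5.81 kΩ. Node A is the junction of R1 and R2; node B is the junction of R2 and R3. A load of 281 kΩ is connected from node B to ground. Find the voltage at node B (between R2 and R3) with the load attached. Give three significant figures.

At node B, R3 is in parallel with the load: R3‖R_L = 5692 Ω.
Below node A the resistance is R2 + (R3‖R_L) = 38090 Ω, so V_A = 26.5 × 38090/38560 = 26.18 V.
Then V_B = V_A × (R3‖R_L)/(R2 + R3‖R_L) = 26.18 × 5692/38090 = 3.91 V.

V ≈ 3.91 V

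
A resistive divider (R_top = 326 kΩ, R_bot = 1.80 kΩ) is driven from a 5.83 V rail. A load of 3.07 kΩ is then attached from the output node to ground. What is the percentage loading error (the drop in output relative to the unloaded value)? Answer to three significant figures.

36.8 %

The divider's output (Thévenin) resistance is R_top‖R_bot = 1.790 kΩ.
Fractional drop under load = R_th/(R_th + R_L) = 1.790 / (1.790 + 3.07) = 0.3683.
So the output falls by 36.8 %.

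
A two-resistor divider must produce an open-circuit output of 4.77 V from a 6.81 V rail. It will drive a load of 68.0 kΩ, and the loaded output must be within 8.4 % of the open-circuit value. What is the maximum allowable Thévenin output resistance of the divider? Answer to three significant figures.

R_th ≤ 6.24 kΩ

Loading drop = R_th/(R_th + R_L) ≤ 0.0840, so R_th ≤ R_L · ε/(1−ε) = 68.0 kΩ × 0.0840/0.9160 = 6.24 kΩ.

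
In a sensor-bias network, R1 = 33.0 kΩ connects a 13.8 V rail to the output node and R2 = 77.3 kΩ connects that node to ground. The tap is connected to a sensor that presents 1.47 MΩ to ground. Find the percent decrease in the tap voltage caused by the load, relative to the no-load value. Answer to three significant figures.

1.55 %

The divider's output (Thévenin) resistance is R1‖R2 = 23.13 kΩ.
Fractional drop under load = R_th/(R_th + R_L) = 23.13 / (23.13 + 1470) = 0.01549.
So the output falls by 1.55 %.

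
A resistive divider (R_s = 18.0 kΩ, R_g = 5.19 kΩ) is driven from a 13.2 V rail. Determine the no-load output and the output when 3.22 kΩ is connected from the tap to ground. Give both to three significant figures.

Open-circuit: V = 13.2 × 5.19/(18.0 + 5.19) = 2.95 V.
With the load, R_g becomes R_g‖R_L = 1.987 kΩ, so V = 13.2 × 1.987/19.99 = 1.31 V.

Unloaded: 2.95 V; loaded: 1.31 V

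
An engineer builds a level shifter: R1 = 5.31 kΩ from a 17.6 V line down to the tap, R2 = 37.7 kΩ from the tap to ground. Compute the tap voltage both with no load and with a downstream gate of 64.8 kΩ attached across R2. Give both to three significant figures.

Open-circuit: V = 17.6 × 37.7/(5.31 + 37.7) = 15.4 V.
With the load, R2 becomes R2‖R_L = 23.83 kΩ, so V = 17.6 × 23.83/29.14 = 14.4 V.

Unloaded: 15.4 V; loaded: 14.4 V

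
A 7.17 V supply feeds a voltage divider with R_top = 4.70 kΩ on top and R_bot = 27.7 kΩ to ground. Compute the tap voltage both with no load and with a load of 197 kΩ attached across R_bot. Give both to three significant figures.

Open-circuit: V = 7.17 × 27.7/(4.70 + 27.7) = 6.13 V.
With the load, R_bot becomes R_bot‖R_L = 24.29 kΩ, so V = 7.17 × 24.29/28.99 = 6.01 V.

Unloaded: 6.13 V; loaded: 6.01 V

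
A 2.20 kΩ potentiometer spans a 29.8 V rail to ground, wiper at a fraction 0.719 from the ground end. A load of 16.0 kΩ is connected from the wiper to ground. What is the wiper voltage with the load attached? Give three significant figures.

The wiper splits the pot into (1−α)R = 618.2 Ω above and αR = 1582 Ω below.
Lower section ‖ load = 1439 Ω.
V_wiper = 29.8 × 1439/(618.2 + 1439) = 20.8 V.

V ≈ 20.8 V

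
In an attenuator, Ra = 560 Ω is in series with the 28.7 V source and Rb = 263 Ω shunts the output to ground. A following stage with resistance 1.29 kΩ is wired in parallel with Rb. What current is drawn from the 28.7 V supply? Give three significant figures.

Rb‖R_L = 218.5 Ω, so the source sees Ra + Rb‖R_L = 778.5 Ω.
I = 28.7 V / 778.5 Ω = 36.9 mA.

I ≈ 36.9 mA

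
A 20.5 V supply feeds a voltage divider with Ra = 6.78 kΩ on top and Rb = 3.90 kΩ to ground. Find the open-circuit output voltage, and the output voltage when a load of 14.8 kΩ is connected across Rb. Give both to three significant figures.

Unloaded: 7.49 V; loaded: 6.41 V

Open-circuit: V = 20.5 × 3.90/(6.78 + 3.90) = 7.49 V.
With the load, Rb becomes Rb‖R_L = 3.087 kΩ, so V = 20.5 × 3.087/9.867 = 6.41 V.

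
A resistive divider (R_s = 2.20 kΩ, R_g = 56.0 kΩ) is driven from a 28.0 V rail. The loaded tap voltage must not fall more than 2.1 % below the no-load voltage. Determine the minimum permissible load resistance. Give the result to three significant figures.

Output resistance R_th = R_s‖R_g = (2.20 × 56.0)/58.20 = 2.117 kΩ.
The fractional drop is R_th/(R_th + R_L); requiring this ≤ 0.0210 gives R_L ≥ R_th(1/0.0210 − 1) = 2.117 × 46.62 = 98.7 kΩ.

R_L(min) ≈ 98.7 kΩ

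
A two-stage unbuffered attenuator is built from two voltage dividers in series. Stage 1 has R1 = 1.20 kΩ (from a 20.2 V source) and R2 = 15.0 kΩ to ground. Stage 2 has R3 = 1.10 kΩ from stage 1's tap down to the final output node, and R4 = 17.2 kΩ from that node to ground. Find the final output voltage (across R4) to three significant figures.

V_out ≈ 16.6 V

Stage 2 presents R3+R4 = 18.30 kΩ as a load on stage 1's tap.
Stage 1's lower leg becomes R2‖(R3+R4) = 8.243 kΩ, so V_mid = 20.2 × 8.243/9.443 = 17.63 V.
Stage 2 is itself unloaded: V_out = V_mid × R4/(R3+R4) = 17.63 × 17.2/18.30 = 16.6 V.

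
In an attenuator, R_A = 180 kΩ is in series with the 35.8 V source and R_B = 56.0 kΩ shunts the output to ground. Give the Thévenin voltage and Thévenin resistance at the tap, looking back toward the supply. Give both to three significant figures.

V_th = 8.49 V, R_th = 42.7 kΩ

V_th is the open-circuit tap voltage: 35.8 × 56.0/(180 + 56.0) = 8.49 V.
With the supply zeroed, R_A and R_B appear in parallel from the tap: R_th = R_A‖R_B = (180 × 56.0)/236.0 = 42.7 kΩ.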